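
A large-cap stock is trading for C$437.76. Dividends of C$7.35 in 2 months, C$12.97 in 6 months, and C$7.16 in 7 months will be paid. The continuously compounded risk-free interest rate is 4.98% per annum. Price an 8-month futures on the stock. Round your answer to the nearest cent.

PV(dividends) I = 7.35·e^(−0.0498·2/12) + 12.97·e^(−0.0498·6/12) + 7.16·e^(−0.0498·7/12)
I = 7.2892 + 12.6510 + 6.9550 = 26.8952
F = (S − I)·e^(rT) = (437.76 − 26.8952) · e^(0.0498·8/12)
= 410.8648 · e^0.033200 = 410.8648 × 1.033757 = C$424.73

C$424.73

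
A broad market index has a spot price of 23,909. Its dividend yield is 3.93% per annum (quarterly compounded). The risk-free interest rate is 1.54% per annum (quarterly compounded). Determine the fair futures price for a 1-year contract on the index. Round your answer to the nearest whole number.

F = S · (1+r/4)^(4T) / (1+q/4)^(4T)
= 23909 × 1.015489 / 1.039883 = 23909 × 0.976542
F = 23,348

23,348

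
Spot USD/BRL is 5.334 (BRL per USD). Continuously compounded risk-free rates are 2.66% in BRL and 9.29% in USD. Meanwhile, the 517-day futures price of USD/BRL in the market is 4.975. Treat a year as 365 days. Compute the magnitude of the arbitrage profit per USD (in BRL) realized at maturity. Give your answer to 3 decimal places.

Fair futures: F* = S·e^(carry·T), with carry = (r_BRL − r_USD) = 0.0266 − 0.0929 = -0.0663
F* = 5.334 · e^(-0.0663 × 517/365) = 5.334 · e^-0.093910 = 5.334 × 0.910365 = 4.8559
Market 4.975 > fair 4.8559: forward overpriced → cash-and-carry (buy spot, short the forward).
At maturity, profit = |F_mkt − F*| = |4.975 − 4.8559| = 0.119 per USD (in BRL)

0.119 per USD (in BRL)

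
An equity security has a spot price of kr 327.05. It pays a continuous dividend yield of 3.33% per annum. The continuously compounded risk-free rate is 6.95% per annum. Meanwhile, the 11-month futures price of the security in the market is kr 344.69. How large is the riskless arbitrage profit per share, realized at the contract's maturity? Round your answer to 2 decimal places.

kr 6.61 per share

Fair futures: F* = S·e^(carry·T), with carry = (r − q) = 0.0695 − 0.0333 = 0.0362
F* = 327.05 · e^(0.0362 × 11/12) = 327.05 · e^0.033183 = 327.05 × 1.033740 = kr 338.0847
Market kr 344.69 > fair kr 338.0847: forward overpriced → cash-and-carry (buy spot, short the forward).
At maturity, profit = |F_mkt − F*| = |344.69 − 338.0847| = kr 6.61 per share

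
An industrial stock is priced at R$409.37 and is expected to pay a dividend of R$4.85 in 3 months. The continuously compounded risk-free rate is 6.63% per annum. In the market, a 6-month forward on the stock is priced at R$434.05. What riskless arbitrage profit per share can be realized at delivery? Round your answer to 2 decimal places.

R$15.81 per share

PV(dividends) I = 4.85·e^(−0.0663·3/12) = 4.7703
Fair forward F* = (S − I)·e^(rT) = (409.37 − 4.7703)·e^0.033150 = 404.5997 × 1.033706 = 418.2371
Market R$434.05 > fair 418.2371: forward overpriced → cash-and-carry (borrow at r, buy the stock and collect the dividends, short the forward).
Profit at T = |F_mkt − F*| = |434.05 − 418.2371| = R$15.81 per share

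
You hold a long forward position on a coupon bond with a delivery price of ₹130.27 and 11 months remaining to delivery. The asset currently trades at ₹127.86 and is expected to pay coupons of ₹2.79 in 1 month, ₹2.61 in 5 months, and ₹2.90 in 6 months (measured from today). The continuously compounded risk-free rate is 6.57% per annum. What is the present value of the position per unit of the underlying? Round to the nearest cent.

-₹2.92

PV(remaining coupons) I = 2.79·e^(−0.0657·1/12) + 2.61·e^(−0.0657·5/12) + 2.90·e^(−0.0657·6/12) = 8.1206
Current forward F = (S − I)·e^(rT) = (127.86 − 8.1206)·e^(0.0657·11/12) = 119.7394 × 1.062075 = 127.1722
Value (long) = (F − K)·e^(−rT) = (127.1722 − 130.27) × 0.941553 = -2.9167
Value = -₹2.92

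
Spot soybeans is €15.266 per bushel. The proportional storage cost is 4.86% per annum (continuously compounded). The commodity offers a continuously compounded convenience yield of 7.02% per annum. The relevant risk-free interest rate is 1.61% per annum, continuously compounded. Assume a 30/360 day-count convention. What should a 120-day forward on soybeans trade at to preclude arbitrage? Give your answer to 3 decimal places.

Net carry = r + u − y = 0.0161 + 0.0486 − 0.0702 = -0.0055
F = S·e^((r+u−y)T) = 15.266 · e^(-0.0055 × 120/360) = 15.266 · e^-0.001833
= 15.266 × 0.998169 = €15.238 per bushel

€15.238 per bushel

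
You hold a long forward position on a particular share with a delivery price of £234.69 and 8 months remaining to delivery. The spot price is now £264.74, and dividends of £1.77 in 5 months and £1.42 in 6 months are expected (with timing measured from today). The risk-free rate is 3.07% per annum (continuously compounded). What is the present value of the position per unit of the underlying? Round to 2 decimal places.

PV(remaining dividends) I = 1.77·e^(−0.0307·5/12) + 1.42·e^(−0.0307·6/12) = 3.1459
Current forward F = (S − I)·e^(rT) = (264.74 − 3.1459)·e^(0.0307·8/12) = 261.5941 × 1.020678 = 267.0033
Value (long) = (F − K)·e^(−rT) = (267.0033 − 234.69) × 0.979741 = 31.6587
Value = £31.66

£31.66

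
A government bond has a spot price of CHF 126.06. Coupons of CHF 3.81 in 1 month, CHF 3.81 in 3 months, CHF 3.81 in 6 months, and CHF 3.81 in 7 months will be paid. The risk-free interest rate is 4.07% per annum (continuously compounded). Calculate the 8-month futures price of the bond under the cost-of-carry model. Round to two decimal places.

PV(coupons) I = 3.81·e^(−0.0407·1/12) + 3.81·e^(−0.0407·3/12) + 3.81·e^(−0.0407·6/12) + 3.81·e^(−0.0407·7/12)
I = 3.7971 + 3.7714 + 3.7333 + 3.7206 = 15.0224
F = (S − I)·e^(rT) = (126.06 − 15.0224) · e^(0.0407·8/12)
= 111.0376 · e^0.027133 = 111.0376 × 1.027504 = CHF 114.09

CHF 114.09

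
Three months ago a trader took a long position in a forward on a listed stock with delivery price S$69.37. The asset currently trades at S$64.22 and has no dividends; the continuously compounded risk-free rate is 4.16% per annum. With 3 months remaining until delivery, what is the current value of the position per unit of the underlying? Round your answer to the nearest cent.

Current fair forward for the remaining 3 months: F = S·e^(r·T), r = 0.0416
F = 64.22 · e^(0.0416 × 3/12) = 64.22 × 1.010454 = 64.8914
Value of long forward = (F − K)·e^(−rT) = (64.8914 − 69.37) · e^(−0.0416·3/12)
= -4.4786 × 0.989654 = -4.43

-S$4.43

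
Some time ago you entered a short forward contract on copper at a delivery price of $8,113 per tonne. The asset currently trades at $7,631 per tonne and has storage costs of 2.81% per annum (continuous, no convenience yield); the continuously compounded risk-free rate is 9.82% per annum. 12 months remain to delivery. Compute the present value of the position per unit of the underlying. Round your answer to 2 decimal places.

Current fair forward for the remaining 12 months: F = S·e^((r + u)·T), (r + u) = 0.0982 + 0.0281 = 0.1263
F = 7631 · e^(0.1263 × 12/12) = 7631 × 1.13462250 = 8658.3043
Value of long forward = (F − K)·e^(−rT) = (8658.3043 − 8113) · e^(−0.0982·12/12)
= 545.3043 × 0.90646759 = 494.30
Short position value = −(long value) = -$494.30

-$494.30 per tonne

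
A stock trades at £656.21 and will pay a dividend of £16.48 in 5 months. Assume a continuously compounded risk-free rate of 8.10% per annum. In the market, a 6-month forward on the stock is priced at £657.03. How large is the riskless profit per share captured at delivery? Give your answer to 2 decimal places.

£9.71 per share

PV(dividends) I = 16.48·e^(−0.0810·5/12) = 15.9331
Fair forward F* = (S − I)·e^(rT) = (656.21 − 15.9331)·e^0.040500 = 640.2769 × 1.041331 = 666.7402
Market £657.03 < fair 666.7402: forward underpriced → reverse cash-and-carry (short the stock, invest proceeds at r, pay the dividends, go long the forward).
Profit at T = |F_mkt − F*| = |657.03 − 666.7402| = £9.71 per share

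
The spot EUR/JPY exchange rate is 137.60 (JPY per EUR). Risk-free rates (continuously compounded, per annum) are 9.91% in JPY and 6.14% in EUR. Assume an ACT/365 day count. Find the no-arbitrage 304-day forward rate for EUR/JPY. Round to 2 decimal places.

141.99

F = S·e^((r_JPY − r_EUR)T) = 137.60 · e^((0.0991 − 0.0614) × 304/365)
= 137.60 · e^0.031399 = 137.60 × 1.031897
F = 141.99 JPY per EUR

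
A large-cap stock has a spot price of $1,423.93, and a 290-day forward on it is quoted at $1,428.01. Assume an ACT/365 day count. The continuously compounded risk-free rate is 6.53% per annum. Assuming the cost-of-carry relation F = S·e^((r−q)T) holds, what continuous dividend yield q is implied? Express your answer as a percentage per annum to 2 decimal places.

6.17%

From F = S·e^((r−q)T): (r − q) = ln(F/S)/T
ln(1428.01/1423.93) = ln(1.002865) = 0.002861
(r − q) = 0.002861 / (290/365) = 0.003601
q = r − ln(F/S)/T = 0.0653 − 0.003601 = 0.061699
q = 6.17%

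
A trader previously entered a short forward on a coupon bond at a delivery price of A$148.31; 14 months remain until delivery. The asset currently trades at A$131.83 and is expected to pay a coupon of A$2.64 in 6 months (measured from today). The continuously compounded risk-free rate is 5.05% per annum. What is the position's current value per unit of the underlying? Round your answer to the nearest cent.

PV(remaining coupons) I = 2.64·e^(−0.0505·6/12) = 2.5742
Current forward F = (S − I)·e^(rT) = (131.83 − 2.5742)·e^(0.0505·14/12) = 129.2558 × 1.060687 = 137.0999
Value (long) = (F − K)·e^(−rT) = (137.0999 − 148.31) × 0.942785 = -10.5687
Short position value = −(long value) = A$10.57

A$10.57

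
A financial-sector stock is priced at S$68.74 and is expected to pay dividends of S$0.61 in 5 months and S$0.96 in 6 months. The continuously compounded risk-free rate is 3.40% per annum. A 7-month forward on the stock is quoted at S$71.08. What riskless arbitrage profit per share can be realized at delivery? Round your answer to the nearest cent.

S$2.54 per share

PV(dividends) I = 0.61·e^(−0.0340·5/12) + 0.96·e^(−0.0340·6/12) = 1.5452
Fair forward F* = (S − I)·e^(rT) = (68.74 − 1.5452)·e^0.019833 = 67.1948 × 1.020031 = 68.5408
Market S$71.08 > fair 68.5408: forward overpriced → cash-and-carry (borrow at r, buy the stock and collect the dividends, short the forward).
Profit at T = |F_mkt − F*| = |71.08 − 68.5408| = S$2.54 per share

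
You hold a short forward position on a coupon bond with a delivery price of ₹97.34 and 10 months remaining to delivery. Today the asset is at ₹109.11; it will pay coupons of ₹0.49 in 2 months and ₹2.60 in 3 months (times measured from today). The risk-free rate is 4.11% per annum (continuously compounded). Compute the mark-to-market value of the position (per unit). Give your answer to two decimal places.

PV(remaining coupons) I = 0.49·e^(−0.0411·2/12) + 2.60·e^(−0.0411·3/12) = 3.0601
Current forward F = (S − I)·e^(rT) = (109.11 − 3.0601)·e^(0.0411·10/12) = 106.0499 × 1.034843 = 109.7450
Value (long) = (F − K)·e^(−rT) = (109.7450 − 97.34) × 0.966330 = 11.9873
Short position value = −(long value) = -₹11.99

-₹11.99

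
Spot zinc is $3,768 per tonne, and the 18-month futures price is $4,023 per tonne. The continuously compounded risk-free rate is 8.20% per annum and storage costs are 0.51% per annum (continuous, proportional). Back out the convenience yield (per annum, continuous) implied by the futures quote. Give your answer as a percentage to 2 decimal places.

F = S·e^((r+u−y)T) ⇒ (r+u−y) = ln(F/S)/T
ln(4023/3768) = 0.065484; /T ⇒ 0.043656
y = r + u − ln(F/S)/T = 0.0820 + 0.0051 − 0.043656 = 0.043444
y = 4.34%

4.34%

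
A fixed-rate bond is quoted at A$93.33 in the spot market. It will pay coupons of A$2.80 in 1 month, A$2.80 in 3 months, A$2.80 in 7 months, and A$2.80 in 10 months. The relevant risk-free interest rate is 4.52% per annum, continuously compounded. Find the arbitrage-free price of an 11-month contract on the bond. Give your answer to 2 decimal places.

PV(coupons) I = 2.80·e^(−0.0452·1/12) + 2.80·e^(−0.0452·3/12) + 2.80·e^(−0.0452·7/12) + 2.80·e^(−0.0452·10/12)
I = 2.7895 + 2.7685 + 2.7271 + 2.6965 = 10.9816
F = (S − I)·e^(rT) = (93.33 − 10.9816) · e^(0.0452·11/12)
= 82.3484 · e^0.041433 = 82.3484 × 1.042303 = A$85.83

A$85.83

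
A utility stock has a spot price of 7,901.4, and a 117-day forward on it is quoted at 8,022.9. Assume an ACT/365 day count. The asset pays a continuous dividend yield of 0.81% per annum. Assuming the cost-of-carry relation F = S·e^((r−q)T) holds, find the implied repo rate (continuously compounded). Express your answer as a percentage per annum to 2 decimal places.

5.57%

From F = S·e^((r−q)T): (r − q) = ln(F/S)/T
ln(8022.9/7901.4) = ln(1.015377) = 0.015260
(r − q) = 0.015260 / (117/365) = 0.047606
r = ln(F/S)/T + q = 0.047606 + 0.0081 = 0.055706
r = 5.57%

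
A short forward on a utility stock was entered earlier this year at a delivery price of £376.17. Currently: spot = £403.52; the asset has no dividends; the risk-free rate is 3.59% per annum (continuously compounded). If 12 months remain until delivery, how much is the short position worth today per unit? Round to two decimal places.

-£40.61

Current fair forward for the remaining 12 months: F = S·e^(r·T), r = 0.0359
F = 403.52 · e^(0.0359 × 12/12) = 403.52 × 1.036552 = 418.2695
Value of long forward = (F − K)·e^(−rT) = (418.2695 − 376.17) · e^(−0.0359·12/12)
= 42.0995 × 0.964737 = 40.61
Short position value = −(long value) = -£40.61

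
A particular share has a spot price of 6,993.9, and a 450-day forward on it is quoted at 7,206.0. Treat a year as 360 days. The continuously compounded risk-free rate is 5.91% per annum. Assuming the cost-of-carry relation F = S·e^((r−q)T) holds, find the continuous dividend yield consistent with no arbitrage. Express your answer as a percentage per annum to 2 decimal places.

From F = S·e^((r−q)T): (r − q) = ln(F/S)/T
ln(7206.0/6993.9) = ln(1.030326) = 0.029875
(r − q) = 0.029875 / (450/360) = 0.023900
q = r − ln(F/S)/T = 0.0591 − 0.023900 = 0.035200
q = 3.52%

3.52%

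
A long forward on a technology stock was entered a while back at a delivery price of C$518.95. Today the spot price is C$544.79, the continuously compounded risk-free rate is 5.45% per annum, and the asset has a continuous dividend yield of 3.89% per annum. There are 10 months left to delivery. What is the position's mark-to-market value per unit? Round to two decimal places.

Current fair forward for the remaining 10 months: F = S·e^((r − q)·T), (r − q) = 0.0545 − 0.0389 = 0.0156
F = 544.79 · e^(0.0156 × 10/12) = 544.79 × 1.013085 = 551.9186
Value of long forward = (F − K)·e^(−rT) = (551.9186 − 518.95) · e^(−0.0545·10/12)
= 32.9686 × 0.955599 = 31.50

C$31.50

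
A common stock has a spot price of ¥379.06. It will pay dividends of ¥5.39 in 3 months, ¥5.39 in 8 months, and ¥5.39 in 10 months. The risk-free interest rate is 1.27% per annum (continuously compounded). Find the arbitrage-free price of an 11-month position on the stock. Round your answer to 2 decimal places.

¥367.26

PV(dividends) I = 5.39·e^(−0.0127·3/12) + 5.39·e^(−0.0127·8/12) + 5.39·e^(−0.0127·10/12)
I = 5.3729 + 5.3446 + 5.3333 = 16.0508
F = (S − I)·e^(rT) = (379.06 − 16.0508) · e^(0.0127·11/12)
= 363.0092 · e^0.011642 = 363.0092 × 1.011710 = ¥367.26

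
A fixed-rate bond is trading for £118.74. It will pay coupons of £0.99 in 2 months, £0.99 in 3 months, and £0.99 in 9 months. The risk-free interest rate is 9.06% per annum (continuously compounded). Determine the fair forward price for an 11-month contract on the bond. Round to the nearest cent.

£125.91

PV(coupons) I = 0.99·e^(−0.0906·2/12) + 0.99·e^(−0.0906·3/12) + 0.99·e^(−0.0906·9/12)
I = 0.9752 + 0.9678 + 0.9250 = 2.8680
F = (S − I)·e^(rT) = (118.74 − 2.8680) · e^(0.0906·11/12)
= 115.8720 · e^0.083050 = 115.8720 × 1.086596 = £125.91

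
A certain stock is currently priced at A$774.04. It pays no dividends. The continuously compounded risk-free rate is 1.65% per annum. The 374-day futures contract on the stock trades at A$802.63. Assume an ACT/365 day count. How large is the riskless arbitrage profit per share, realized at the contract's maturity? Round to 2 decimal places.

Fair futures: F* = S·e^(carry·T), with carry = r = 0.0165
F* = 774.04 · e^(0.0165 × 374/365) = 774.04 · e^0.016907 = 774.04 × 1.017051 = A$787.2382
Market A$802.63 > fair A$787.2382: forward overpriced → cash-and-carry (buy spot, short the forward).
At maturity, profit = |F_mkt − F*| = |802.63 − 787.2382| = A$15.39 per share

A$15.39 per share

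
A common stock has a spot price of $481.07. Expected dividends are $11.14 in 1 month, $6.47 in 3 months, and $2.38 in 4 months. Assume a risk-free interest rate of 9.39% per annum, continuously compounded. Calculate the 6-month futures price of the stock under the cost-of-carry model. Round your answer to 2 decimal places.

$483.57

PV(dividends) I = 11.14·e^(−0.0939·1/12) + 6.47·e^(−0.0939·3/12) + 2.38·e^(−0.0939·4/12)
I = 11.0532 + 6.3199 + 2.3067 = 19.6798
F = (S − I)·e^(rT) = (481.07 − 19.6798) · e^(0.0939·6/12)
= 461.3902 · e^0.046950 = 461.3902 × 1.048070 = $483.57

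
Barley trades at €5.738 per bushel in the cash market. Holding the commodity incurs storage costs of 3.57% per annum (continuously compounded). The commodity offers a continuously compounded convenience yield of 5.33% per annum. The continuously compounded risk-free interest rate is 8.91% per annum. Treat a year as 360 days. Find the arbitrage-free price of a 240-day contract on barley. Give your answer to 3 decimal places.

Net carry = r + u − y = 0.0891 + 0.0357 − 0.0533 = 0.0715
F = S·e^((r+u−y)T) = 5.738 · e^(0.0715 × 240/360) = 5.738 · e^0.047667
= 5.738 × 1.048821 = €6.018 per bushel

€6.018 per bushel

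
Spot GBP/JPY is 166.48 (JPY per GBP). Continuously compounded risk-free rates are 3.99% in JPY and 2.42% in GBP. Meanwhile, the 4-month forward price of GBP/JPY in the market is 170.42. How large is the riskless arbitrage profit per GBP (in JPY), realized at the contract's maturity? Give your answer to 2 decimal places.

Fair forward: F* = S·e^(carry·T), with carry = (r_JPY − r_GBP) = 0.0399 − 0.0242 = 0.0157
F* = 166.48 · e^(0.0157 × 4/12) = 166.48 · e^0.005233 = 166.48 × 1.005247 = 167.3535
Market 170.42 > fair 167.3535: forward overpriced → cash-and-carry (buy spot, short the forward).
At maturity, profit = |F_mkt − F*| = |170.42 − 167.3535| = 3.07 per GBP (in JPY)

3.07 per GBP (in JPY)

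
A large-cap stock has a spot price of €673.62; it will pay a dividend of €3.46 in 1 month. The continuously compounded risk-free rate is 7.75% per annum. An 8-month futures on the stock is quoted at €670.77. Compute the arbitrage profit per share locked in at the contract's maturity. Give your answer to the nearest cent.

€34.95 per share

PV(dividends) I = 3.46·e^(−0.0775·1/12) = 3.4377
Fair futures F* = (S − I)·e^(rT) = (673.62 − 3.4377)·e^0.051667 = 670.1823 × 1.053025 = 705.7187
Market €670.77 < fair 705.7187: forward underpriced → reverse cash-and-carry (short the stock, invest proceeds at r, pay the dividends, go long the forward).
Profit at T = |F_mkt − F*| = |670.77 − 705.7187| = €34.95 per share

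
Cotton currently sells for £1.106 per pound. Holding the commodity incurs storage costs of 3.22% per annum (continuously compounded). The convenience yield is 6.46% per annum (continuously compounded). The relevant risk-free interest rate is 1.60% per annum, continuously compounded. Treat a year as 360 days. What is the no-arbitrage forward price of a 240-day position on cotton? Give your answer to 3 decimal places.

Net carry = r + u − y = 0.0160 + 0.0322 − 0.0646 = -0.0164
F = S·e^((r+u−y)T) = 1.106 · e^(-0.0164 × 240/360) = 1.106 · e^-0.010933
= 1.106 × 0.989127 = £1.094 per pound

£1.094 per pound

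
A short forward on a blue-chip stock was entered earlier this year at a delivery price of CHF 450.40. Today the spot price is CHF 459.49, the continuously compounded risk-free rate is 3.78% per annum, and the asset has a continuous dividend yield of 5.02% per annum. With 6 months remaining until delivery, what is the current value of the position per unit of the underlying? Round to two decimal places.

Current fair forward for the remaining 6 months: F = S·e^((r − q)·T), (r − q) = 0.0378 − 0.0502 = -0.0124
F = 459.49 · e^(-0.0124 × 6/12) = 459.49 × 0.993819 = 456.6499
Value of long forward = (F − K)·e^(−rT) = (456.6499 − 450.40) · e^(−0.0378·6/12)
= 6.2499 × 0.981277 = 6.13
Short position value = −(long value) = -CHF 6.13

-CHF 6.13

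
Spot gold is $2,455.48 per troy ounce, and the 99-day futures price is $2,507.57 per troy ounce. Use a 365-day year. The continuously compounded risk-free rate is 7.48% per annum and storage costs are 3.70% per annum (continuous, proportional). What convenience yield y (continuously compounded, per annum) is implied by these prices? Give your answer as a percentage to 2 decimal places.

3.44%

F = S·e^((r+u−y)T) ⇒ (r+u−y) = ln(F/S)/T
ln(2507.57/2455.48) = 0.020992; /T ⇒ 0.077395
y = r + u − ln(F/S)/T = 0.0748 + 0.0370 − 0.077395 = 0.034405
y = 3.44%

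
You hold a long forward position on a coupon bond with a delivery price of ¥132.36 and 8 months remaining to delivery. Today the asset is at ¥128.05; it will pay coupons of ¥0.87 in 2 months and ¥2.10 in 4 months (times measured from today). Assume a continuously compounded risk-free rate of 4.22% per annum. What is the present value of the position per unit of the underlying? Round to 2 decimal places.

-¥3.57

PV(remaining coupons) I = 0.87·e^(−0.0422·2/12) + 2.10·e^(−0.0422·4/12) = 2.9346
Current forward F = (S − I)·e^(rT) = (128.05 − 2.9346)·e^(0.0422·8/12) = 125.1154 × 1.028533 = 128.6853
Value (long) = (F − K)·e^(−rT) = (128.6853 − 132.36) × 0.972259 = -3.5728
Value = -¥3.57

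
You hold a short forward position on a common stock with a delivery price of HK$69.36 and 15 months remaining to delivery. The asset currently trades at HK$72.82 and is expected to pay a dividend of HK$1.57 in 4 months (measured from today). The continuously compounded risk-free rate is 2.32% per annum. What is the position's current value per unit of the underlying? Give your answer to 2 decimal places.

-HK$3.88

PV(remaining dividends) I = 1.57·e^(−0.0232·4/12) = 1.5579
Current forward F = (S − I)·e^(rT) = (72.82 − 1.5579)·e^(0.0232·15/12) = 71.2621 × 1.029425 = 73.3590
Value (long) = (F − K)·e^(−rT) = (73.3590 − 69.36) × 0.971416 = 3.8847
Short position value = −(long value) = -HK$3.88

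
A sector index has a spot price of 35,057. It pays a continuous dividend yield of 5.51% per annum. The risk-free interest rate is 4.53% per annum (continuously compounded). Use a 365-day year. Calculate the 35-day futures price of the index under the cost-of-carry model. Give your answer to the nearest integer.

35,024

F = S·e^((r − q)T) = 35057 · e^((0.0453 − 0.0551) × 35/365)
= 35057 · e^-0.000940 = 35057 × 0.999060
F = 35,024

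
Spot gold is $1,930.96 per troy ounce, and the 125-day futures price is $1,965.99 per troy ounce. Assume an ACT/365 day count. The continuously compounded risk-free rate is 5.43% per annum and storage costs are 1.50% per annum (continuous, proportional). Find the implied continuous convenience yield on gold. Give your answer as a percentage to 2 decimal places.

F = S·e^((r+u−y)T) ⇒ (r+u−y) = ln(F/S)/T
ln(1965.99/1930.96) = 0.017979; /T ⇒ 0.052499
y = r + u − ln(F/S)/T = 0.0543 + 0.0150 − 0.052499 = 0.016801
y = 1.68%

1.68%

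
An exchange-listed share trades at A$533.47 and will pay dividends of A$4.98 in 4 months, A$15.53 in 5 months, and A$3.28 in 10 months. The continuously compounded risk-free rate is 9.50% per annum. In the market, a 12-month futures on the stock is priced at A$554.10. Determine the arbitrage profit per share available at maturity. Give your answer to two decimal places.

PV(dividends) I = 4.98·e^(−0.0950·4/12) + 15.53·e^(−0.0950·5/12) + 3.28·e^(−0.0950·10/12) = 22.7824
Fair futures F* = (S − I)·e^(rT) = (533.47 − 22.7824)·e^0.095000 = 510.6876 × 1.099659 = 561.5822
Market A$554.10 < fair 561.5822: forward underpriced → reverse cash-and-carry (short the stock, invest proceeds at r, pay the dividends, go long the forward).
Profit at T = |F_mkt − F*| = |554.10 − 561.5822| = A$7.48 per share

A$7.48 per share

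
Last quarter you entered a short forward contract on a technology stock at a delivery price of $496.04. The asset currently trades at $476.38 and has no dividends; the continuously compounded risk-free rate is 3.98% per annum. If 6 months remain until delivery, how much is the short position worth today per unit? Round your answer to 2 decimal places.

Current fair forward for the remaining 6 months: F = S·e^(r·T), r = 0.0398
F = 476.38 · e^(0.0398 × 6/12) = 476.38 × 1.020099 = 485.9548
Value of long forward = (F − K)·e^(−rT) = (485.9548 − 496.04) · e^(−0.0398·6/12)
= -10.0852 × 0.980297 = -9.89
Short position value = −(long value) = $9.89

$9.89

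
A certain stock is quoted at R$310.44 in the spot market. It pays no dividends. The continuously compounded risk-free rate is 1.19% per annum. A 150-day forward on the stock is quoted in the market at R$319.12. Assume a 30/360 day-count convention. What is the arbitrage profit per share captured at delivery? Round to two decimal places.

R$7.14 per share

Fair forward: F* = S·e^(carry·T), with carry = r = 0.0119
F* = 310.44 · e^(0.0119 × 150/360) = 310.44 · e^0.004958 = 310.44 × 1.004970 = R$311.9829
Market R$319.12 > fair R$311.9829: forward overpriced → cash-and-carry (buy spot, short the forward).
At maturity, profit = |F_mkt − F*| = |319.12 − 311.9829| = R$7.14 per share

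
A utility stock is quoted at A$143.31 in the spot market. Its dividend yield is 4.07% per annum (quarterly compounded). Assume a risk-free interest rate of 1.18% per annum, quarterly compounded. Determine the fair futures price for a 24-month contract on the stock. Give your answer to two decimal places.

A$135.31

F = S · (1+r/4)^(4T) / (1+q/4)^(4T)
= 143.31 × 1.023845 / 1.084359 = 143.31 × 0.944194
F = A$135.31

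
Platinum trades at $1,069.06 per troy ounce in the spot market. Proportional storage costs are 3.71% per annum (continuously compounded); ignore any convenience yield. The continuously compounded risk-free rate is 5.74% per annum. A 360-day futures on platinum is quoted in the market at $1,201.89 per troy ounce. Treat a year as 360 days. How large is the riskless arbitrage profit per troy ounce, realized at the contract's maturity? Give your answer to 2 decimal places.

$26.88 per troy ounce

Fair futures: F* = S·e^(carry·T), with carry = (r + u) = 0.0574 + 0.0371 = 0.0945
F* = 1069.06 · e^(0.0945 × 360/360) = 1069.06 · e^0.09450000 = 1069.06 × 1.09910916 = $1175.0136
Market $1201.89 > fair $1175.0136: forward overpriced → cash-and-carry (buy spot, short the forward).
At maturity, profit = |F_mkt − F*| = |1201.89 − 1175.0136| = $26.88 per troy ounce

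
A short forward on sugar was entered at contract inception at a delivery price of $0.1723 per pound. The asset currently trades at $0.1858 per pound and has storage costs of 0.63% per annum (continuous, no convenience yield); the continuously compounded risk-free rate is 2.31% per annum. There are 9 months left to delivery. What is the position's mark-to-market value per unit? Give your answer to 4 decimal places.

Current fair forward for the remaining 9 months: F = S·e^((r + u)·T), (r + u) = 0.0231 + 0.0063 = 0.0294
F = 0.1858 · e^(0.0294 × 9/12) = 0.1858 × 1.022295 = 0.1899
Value of long forward = (F − K)·e^(−rT) = (0.1899 − 0.1723) · e^(−0.0231·9/12)
= 0.0176 × 0.982824 = 0.0173
Short position value = −(long value) = -$0.0173

-$0.0173 per pound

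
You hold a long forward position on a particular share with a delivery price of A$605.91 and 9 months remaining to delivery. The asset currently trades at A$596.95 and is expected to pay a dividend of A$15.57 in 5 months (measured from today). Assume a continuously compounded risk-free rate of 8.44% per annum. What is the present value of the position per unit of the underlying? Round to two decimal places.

A$13.17

PV(remaining dividends) I = 15.57·e^(−0.0844·5/12) = 15.0320
Current forward F = (S − I)·e^(rT) = (596.95 − 15.0320)·e^(0.0844·9/12) = 581.9180 × 1.065346 = 619.9440
Value (long) = (F − K)·e^(−rT) = (619.9440 − 605.91) × 0.938662 = 13.1732
Value = A$13.17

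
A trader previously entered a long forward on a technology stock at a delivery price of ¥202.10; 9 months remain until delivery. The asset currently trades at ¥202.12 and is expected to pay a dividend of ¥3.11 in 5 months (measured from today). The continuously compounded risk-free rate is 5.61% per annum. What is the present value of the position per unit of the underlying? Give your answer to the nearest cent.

PV(remaining dividends) I = 3.11·e^(−0.0561·5/12) = 3.0381
Current forward F = (S − I)·e^(rT) = (202.12 − 3.0381)·e^(0.0561·9/12) = 199.0819 × 1.042973 = 207.6370
Value (long) = (F − K)·e^(−rT) = (207.6370 − 202.10) × 0.958798 = 5.3089
Value = ¥5.31

¥5.31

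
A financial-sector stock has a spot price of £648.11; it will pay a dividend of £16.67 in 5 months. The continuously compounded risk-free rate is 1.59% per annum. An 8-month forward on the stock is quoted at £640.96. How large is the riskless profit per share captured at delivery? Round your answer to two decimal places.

PV(dividends) I = 16.67·e^(−0.0159·5/12) = 16.5599
Fair forward F* = (S − I)·e^(rT) = (648.11 − 16.5599)·e^0.010600 = 631.5501 × 1.010656 = 638.2799
Market £640.96 > fair 638.2799: forward overpriced → cash-and-carry (borrow at r, buy the stock and collect the dividends, short the forward).
Profit at T = |F_mkt − F*| = |640.96 − 638.2799| = £2.68 per share

£2.68 per share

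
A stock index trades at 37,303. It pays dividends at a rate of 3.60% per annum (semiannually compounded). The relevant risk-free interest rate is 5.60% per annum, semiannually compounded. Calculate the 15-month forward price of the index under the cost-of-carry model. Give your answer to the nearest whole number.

F = S · (1+r/2)^(2T) / (1+q/2)^(2T)
= 37303 × 1.071477 / 1.045609 = 37303 × 1.024740
F = 38,226

38,226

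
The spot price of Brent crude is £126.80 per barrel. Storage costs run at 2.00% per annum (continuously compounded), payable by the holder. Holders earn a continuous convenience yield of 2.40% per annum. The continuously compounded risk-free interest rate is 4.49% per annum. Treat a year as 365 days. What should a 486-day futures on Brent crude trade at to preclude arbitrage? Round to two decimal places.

Net carry = r + u − y = 0.0449 + 0.0200 − 0.0240 = 0.0409
F = S·e^((r+u−y)T) = 126.80 · e^(0.0409 × 486/365) = 126.80 · e^0.054459
= 126.80 × 1.055969 = £133.90 per barrel

£133.90 per barrel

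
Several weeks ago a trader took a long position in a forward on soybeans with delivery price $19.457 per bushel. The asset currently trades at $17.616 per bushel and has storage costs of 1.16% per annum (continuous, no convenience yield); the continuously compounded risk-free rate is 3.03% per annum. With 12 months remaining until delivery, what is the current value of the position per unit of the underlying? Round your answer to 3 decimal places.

-$1.055 per bushel

Current fair forward for the remaining 12 months: F = S·e^((r + u)·T), (r + u) = 0.0303 + 0.0116 = 0.0419
F = 17.616 · e^(0.0419 × 12/12) = 17.616 × 1.042790 = 18.3698
Value of long forward = (F − K)·e^(−rT) = (18.3698 − 19.457) · e^(−0.0303·12/12)
= -1.0872 × 0.970154 = -1.055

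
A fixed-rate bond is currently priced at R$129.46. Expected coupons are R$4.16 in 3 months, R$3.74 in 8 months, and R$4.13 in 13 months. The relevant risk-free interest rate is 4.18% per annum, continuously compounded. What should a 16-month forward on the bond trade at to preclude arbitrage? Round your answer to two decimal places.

R$124.51

PV(coupons) I = 4.16·e^(−0.0418·3/12) + 3.74·e^(−0.0418·8/12) + 4.13·e^(−0.0418·13/12)
I = 4.1168 + 3.6372 + 3.9472 = 11.7012
F = (S − I)·e^(rT) = (129.46 − 11.7012) · e^(0.0418·16/12)
= 117.7588 · e^0.055733 = 117.7588 × 1.057315 = R$124.51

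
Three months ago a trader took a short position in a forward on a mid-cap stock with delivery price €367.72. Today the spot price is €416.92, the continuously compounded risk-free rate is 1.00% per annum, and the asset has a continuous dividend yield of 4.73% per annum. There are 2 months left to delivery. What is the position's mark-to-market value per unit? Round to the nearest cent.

Current fair forward for the remaining 2 months: F = S·e^((r − q)·T), (r − q) = 0.0100 − 0.0473 = -0.0373
F = 416.92 · e^(-0.0373 × 2/12) = 416.92 × 0.993803 = 414.3363
Value of long forward = (F − K)·e^(−rT) = (414.3363 − 367.72) · e^(−0.0100·2/12)
= 46.6163 × 0.998335 = 46.54
Short position value = −(long value) = -€46.54

-€46.54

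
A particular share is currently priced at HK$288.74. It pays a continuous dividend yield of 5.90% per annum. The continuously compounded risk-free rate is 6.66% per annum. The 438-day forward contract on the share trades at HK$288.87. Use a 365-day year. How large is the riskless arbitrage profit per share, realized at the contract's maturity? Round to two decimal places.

HK$2.52 per share

Fair forward: F* = S·e^(carry·T), with carry = (r − q) = 0.0666 − 0.0590 = 0.0076
F* = 288.74 · e^(0.0076 × 438/365) = 288.74 · e^0.009120 = 288.74 × 1.009162 = HK$291.3854
Market HK$288.87 < fair HK$291.3854: forward underpriced → reverse cash-and-carry (short spot, go long the forward).
At maturity, profit = |F_mkt − F*| = |288.87 − 291.3854| = HK$2.52 per share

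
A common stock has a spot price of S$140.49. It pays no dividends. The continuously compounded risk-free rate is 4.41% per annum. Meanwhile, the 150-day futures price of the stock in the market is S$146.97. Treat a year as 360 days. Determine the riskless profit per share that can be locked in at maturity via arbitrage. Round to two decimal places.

Fair futures: F* = S·e^(carry·T), with carry = r = 0.0441
F* = 140.49 · e^(0.0441 × 150/360) = 140.49 · e^0.018375 = 140.49 × 1.018545 = S$143.0954
Market S$146.97 > fair S$143.0954: forward overpriced → cash-and-carry (buy spot, short the forward).
At maturity, profit = |F_mkt − F*| = |146.97 − 143.0954| = S$3.87 per share

S$3.87 per share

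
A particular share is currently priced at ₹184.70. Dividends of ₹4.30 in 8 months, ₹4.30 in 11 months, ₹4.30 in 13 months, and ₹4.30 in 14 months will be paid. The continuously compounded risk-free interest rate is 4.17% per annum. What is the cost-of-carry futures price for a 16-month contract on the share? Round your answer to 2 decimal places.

₹177.79

PV(dividends) I = 4.30·e^(−0.0417·8/12) + 4.30·e^(−0.0417·11/12) + 4.30·e^(−0.0417·13/12) + 4.30·e^(−0.0417·14/12)
I = 4.1821 + 4.1387 + 4.1101 + 4.0958 = 16.5267
F = (S − I)·e^(rT) = (184.70 − 16.5267) · e^(0.0417·16/12)
= 168.1733 · e^0.055600 = 168.1733 × 1.057175 = ₹177.79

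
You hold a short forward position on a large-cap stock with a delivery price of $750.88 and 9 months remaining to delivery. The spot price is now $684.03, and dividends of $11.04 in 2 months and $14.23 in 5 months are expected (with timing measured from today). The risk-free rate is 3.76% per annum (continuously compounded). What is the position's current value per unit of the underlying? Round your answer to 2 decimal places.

$70.95

PV(remaining dividends) I = 11.04·e^(−0.0376·2/12) + 14.23·e^(−0.0376·5/12) = 24.9798
Current forward F = (S − I)·e^(rT) = (684.03 − 24.9798)·e^(0.0376·9/12) = 659.0502 × 1.028601 = 677.8997
Value (long) = (F − K)·e^(−rT) = (677.8997 − 750.88) × 0.972194 = -70.9510
Short position value = −(long value) = $70.95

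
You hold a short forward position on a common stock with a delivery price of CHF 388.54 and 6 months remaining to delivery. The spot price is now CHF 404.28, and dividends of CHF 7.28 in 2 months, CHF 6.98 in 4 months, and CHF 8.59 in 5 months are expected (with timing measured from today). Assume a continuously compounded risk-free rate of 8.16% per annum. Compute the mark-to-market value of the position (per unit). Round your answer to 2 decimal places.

PV(remaining dividends) I = 7.28·e^(−0.0816·2/12) + 6.98·e^(−0.0816·4/12) + 8.59·e^(−0.0816·5/12) = 22.2772
Current forward F = (S − I)·e^(rT) = (404.28 − 22.2772)·e^(0.0816·6/12) = 382.0028 × 1.041644 = 397.9109
Value (long) = (F − K)·e^(−rT) = (397.9109 − 388.54) × 0.960021 = 8.9963
Short position value = −(long value) = -CHF 9.00

-CHF 9.00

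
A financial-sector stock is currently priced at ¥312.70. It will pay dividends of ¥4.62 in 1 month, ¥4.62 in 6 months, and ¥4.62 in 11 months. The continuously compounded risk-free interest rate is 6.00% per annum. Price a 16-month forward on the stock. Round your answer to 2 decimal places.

PV(dividends) I = 4.62·e^(−0.0600·1/12) + 4.62·e^(−0.0600·6/12) + 4.62·e^(−0.0600·11/12)
I = 4.5970 + 4.4835 + 4.3728 = 13.4533
F = (S − I)·e^(rT) = (312.70 − 13.4533) · e^(0.0600·16/12)
= 299.2467 · e^0.080000 = 299.2467 × 1.083287 = ¥324.17

¥324.17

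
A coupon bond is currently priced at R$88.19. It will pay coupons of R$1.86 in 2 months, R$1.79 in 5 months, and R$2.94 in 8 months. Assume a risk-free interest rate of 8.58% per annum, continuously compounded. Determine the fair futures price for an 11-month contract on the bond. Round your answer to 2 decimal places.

R$88.55

PV(coupons) I = 1.86·e^(−0.0858·2/12) + 1.79·e^(−0.0858·5/12) + 2.94·e^(−0.0858·8/12)
I = 1.8336 + 1.7271 + 2.7766 = 6.3373
F = (S − I)·e^(rT) = (88.19 − 6.3373) · e^(0.0858·11/12)
= 81.8527 · e^0.078650 = 81.8527 × 1.081826 = R$88.55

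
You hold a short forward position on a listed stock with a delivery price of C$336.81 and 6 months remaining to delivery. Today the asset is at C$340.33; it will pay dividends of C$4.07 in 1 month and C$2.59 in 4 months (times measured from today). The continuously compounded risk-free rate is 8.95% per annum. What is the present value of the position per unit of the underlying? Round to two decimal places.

-C$11.71

PV(remaining dividends) I = 4.07·e^(−0.0895·1/12) + 2.59·e^(−0.0895·4/12) = 6.5536
Current forward F = (S − I)·e^(rT) = (340.33 − 6.5536)·e^(0.0895·6/12) = 333.7764 × 1.045766 = 349.0520
Value (long) = (F − K)·e^(−rT) = (349.0520 − 336.81) × 0.956237 = 11.7063
Short position value = −(long value) = -C$11.71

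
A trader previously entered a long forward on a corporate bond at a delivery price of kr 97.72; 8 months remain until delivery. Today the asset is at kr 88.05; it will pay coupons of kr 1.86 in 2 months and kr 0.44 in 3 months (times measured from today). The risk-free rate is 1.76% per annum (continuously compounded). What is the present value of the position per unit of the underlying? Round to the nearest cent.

PV(remaining coupons) I = 1.86·e^(−0.0176·2/12) + 0.44·e^(−0.0176·3/12) = 2.2926
Current forward F = (S − I)·e^(rT) = (88.05 − 2.2926)·e^(0.0176·8/12) = 85.7574 × 1.011802 = 86.7695
Value (long) = (F − K)·e^(−rT) = (86.7695 − 97.72) × 0.988335 = -10.8228
Value = -kr 10.82

-kr 10.82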